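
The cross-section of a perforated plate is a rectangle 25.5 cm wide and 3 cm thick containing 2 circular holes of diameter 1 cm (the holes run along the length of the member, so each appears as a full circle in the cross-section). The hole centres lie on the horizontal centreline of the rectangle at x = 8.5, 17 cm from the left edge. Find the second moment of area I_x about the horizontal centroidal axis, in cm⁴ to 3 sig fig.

Break the section into simple shapes (no overlaps), measuring from the bottom-left corner of the bounding box.
Plate: 25.5 × 3, A = 76.5 cm², y = 1.5 cm, Ī = 57.375 cm⁴.
Hole 1 (subtracted): ⌀1, A = 0.7854 cm², y = 1.5 cm, Ī = 0.049087 cm⁴.
Hole 2 (subtracted): ⌀1, A = 0.7854 cm², y = 1.5 cm, Ī = 0.049087 cm⁴.
By symmetry the centroid is at mid-height, ȳ = 1.5 cm.
All pieces are centred on the horizontal centroidal axis, so I = ΣĪ (holes subtracted) = 57.277 cm⁴.

I_x ≈ 57.3 cm⁴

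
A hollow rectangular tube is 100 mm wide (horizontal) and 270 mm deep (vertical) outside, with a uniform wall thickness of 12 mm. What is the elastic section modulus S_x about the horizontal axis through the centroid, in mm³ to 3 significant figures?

S_x ≈ 5.17 × 10⁵ mm³

Treat the section as a set of non-overlapping primitives; coordinates are from the bounding-box lower-left.
Outer rectangle: 100 × 270, A = 27 000 mm², y = 135 mm, Ī = 164 025 000 mm⁴.
Inner void (subtracted): 76 × 246, A = 18 696 mm², y = 135 mm, Ī = 94 283 928 mm⁴.
By symmetry the centroid is at mid-height, ȳ = 135 mm.
All pieces are centred on the horizontal axis through the centroid, so I = ΣĪ (holes subtracted) = 69 741 072 mm⁴.
Extreme fibre distance c = 135 mm; S = I/c = 516 601 mm³.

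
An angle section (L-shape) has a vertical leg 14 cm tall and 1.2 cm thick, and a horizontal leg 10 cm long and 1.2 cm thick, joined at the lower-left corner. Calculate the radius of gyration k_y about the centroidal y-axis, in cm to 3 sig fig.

k_y ≈ 2.91 cm

Decompose the section into non-overlapping parts with the origin at the bottom-left of its bounding rectangle.
Vertical leg: 1.2 × 14, A = 16.8 cm², x = 0.6 cm, Ī = 2.016 cm⁴.
Horizontal leg (remainder): 8.8 × 1.2, A = 10.56 cm², x = 5.6 cm, Ī = 68.147 cm⁴.
Centroid: x̄ = ΣA·x / ΣA = 2.5298 cm.
Transfer each piece to the centroidal y-axis using Ī + A·d² with d = x − 2.5298:
  vertical leg: d = -1.9298 cm → contributes +64.583 cm⁴
  horizontal leg (remainder): d = 3.0702 cm → contributes +167.69 cm⁴
Total I = 232.27 cm⁴.
Radius of gyration: k = √(I/A) = √(232.27 / 27.36) = 2.9136 cm.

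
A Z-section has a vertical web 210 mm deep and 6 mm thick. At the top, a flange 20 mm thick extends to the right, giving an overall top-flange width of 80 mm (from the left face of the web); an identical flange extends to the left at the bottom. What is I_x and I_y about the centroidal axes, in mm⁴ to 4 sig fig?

I_x ≈ 3.144 × 10⁷ mm⁴, I_y ≈ 6.091 × 10⁶ mm⁴

Split into non-overlapping primitives; take the origin at the lower-left of the bounding box.
Web: 6 × 210, A = 1 260 mm², y = 105 mm, Ī = 4 630 500 mm⁴.
Top flange (beyond web): 74 × 20, A = 1 480 mm², y = 200 mm, Ī = 49333.3 mm⁴.
Bottom flange (beyond web): 74 × 20, A = 1 480 mm², y = 10 mm, Ī = 49333.3 mm⁴.
Centroid: ȳ = ΣA·y / ΣA = 105 mm.
Transfer each piece to the centroidal x-axis using Ī + A·d² with d = y − 105:
  web: d = 0 mm → contributes +4 630 500 mm⁴
  top flange (beyond web): d = 95 mm → contributes +13 406 333 mm⁴
  bottom flange (beyond web): d = -95 mm → contributes +13 406 333 mm⁴
Total I = 31 443 167 mm⁴.
For the y-axis: x̄ = 77 mm.
Repeating about the centroidal y-axis gives I_y = 6 090 527 mm⁴.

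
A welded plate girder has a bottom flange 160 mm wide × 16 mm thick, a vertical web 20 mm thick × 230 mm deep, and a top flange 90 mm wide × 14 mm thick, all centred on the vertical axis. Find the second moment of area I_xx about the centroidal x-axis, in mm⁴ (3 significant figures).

I_xx ≈ 7.48 × 10⁷ mm⁴

Break the section into simple shapes (no overlaps), measuring from the bottom-left corner of the bounding box.
Bottom plate: 160 × 16, A = 2 560 mm², y = 8 mm, Ī = 54 613 mm⁴.
Web plate: 20 × 230, A = 4 600 mm², y = 131 mm, Ī = 20 278 333 mm⁴.
Top plate: 90 × 14, A = 1 260 mm², y = 253 mm, Ī = 20 580 mm⁴.
Centroid: ȳ = ΣA·y / ΣA = 111.86 mm.
Transfer each piece to the centroidal x-axis using Ī + A·d² with d = y − 111.86:
  bottom plate: d = -103.86 mm → contributes +27 669 001 mm⁴
  web plate: d = 19.14 mm → contributes +21 963 521 mm⁴
  top plate: d = 141.14 mm → contributes +25 120 460 mm⁴
Total I = 74 752 981 mm⁴.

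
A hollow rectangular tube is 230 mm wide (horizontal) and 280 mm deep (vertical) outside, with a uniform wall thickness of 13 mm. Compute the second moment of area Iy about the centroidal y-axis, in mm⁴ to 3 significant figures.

Split into non-overlapping primitives; take the origin at the lower-left of the bounding box.
Outer rectangle: 230 × 280, A = 64 400 mm², x = 115 mm, Ī = 283 896 667 mm⁴.
Inner void (subtracted): 204 × 254, A = 51 816 mm², x = 115 mm, Ī = 179 697 888 mm⁴.
By symmetry the centroid is at mid-width, x̄ = 115 mm.
All pieces are centred on the centroidal y-axis, so I = ΣĪ (holes subtracted) = 104 198 779 mm⁴.

Iy ≈ 1.04 × 10⁸ mm⁴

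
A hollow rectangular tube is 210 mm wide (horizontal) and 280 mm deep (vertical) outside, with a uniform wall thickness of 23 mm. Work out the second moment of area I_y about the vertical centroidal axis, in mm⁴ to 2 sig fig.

Treat the section as a set of non-overlapping primitives; coordinates are from the bounding-box lower-left.
Outer rectangle: 210 × 280, A = 58 800 mm², x = 105 mm, Ī = 216 090 000 mm⁴.
Inner void (subtracted): 164 × 234, A = 38 376 mm², x = 105 mm, Ī = 86 013 408 mm⁴.
By symmetry the centroid is at mid-width, x̄ = 105 mm.
All pieces are centred on the vertical centroidal axis, so I = ΣĪ (holes subtracted) = 130 076 592 mm⁴.

I_y ≈ 1.3 × 10⁸ mm⁴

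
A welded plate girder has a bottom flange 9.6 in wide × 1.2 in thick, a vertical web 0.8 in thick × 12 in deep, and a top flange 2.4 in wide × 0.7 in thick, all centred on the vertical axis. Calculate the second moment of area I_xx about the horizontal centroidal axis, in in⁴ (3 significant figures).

Treat the section as a set of non-overlapping primitives; coordinates are from the bounding-box lower-left.
Bottom plate: 9.6 × 1.2, A = 11.52 in², y = 0.6 in, Ī = 1.3824 in⁴.
Web plate: 0.8 × 12, A = 9.6 in², y = 7.2 in, Ī = 115.2 in⁴.
Top plate: 2.4 × 0.7, A = 1.68 in², y = 13.55 in, Ī = 0.0686 in⁴.
Centroid: ȳ = ΣA·y / ΣA = 4.3332 in.
Transfer each piece to the horizontal centroidal axis using Ī + A·d² with d = y − 4.3332:
  bottom plate: d = -3.7332 in → contributes +161.93 in⁴
  web plate: d = 2.8668 in → contributes +194.1 in⁴
  top plate: d = 9.2168 in → contributes +142.78 in⁴
Total I = 498.82 in⁴.

I_xx ≈ 499 in⁴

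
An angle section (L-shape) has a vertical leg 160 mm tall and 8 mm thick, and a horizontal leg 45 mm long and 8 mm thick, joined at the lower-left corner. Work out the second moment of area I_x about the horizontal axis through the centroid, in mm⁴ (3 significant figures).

I_x ≈ 4.12 × 10⁶ mm⁴

Treat the section as a set of non-overlapping primitives; coordinates are from the bounding-box lower-left.
Vertical leg: 8 × 160, A = 1 280 mm², y = 80 mm, Ī = 2 730 667 mm⁴.
Horizontal leg (remainder): 37 × 8, A = 296 mm², y = 4 mm, Ī = 1578.7 mm⁴.
Centroid: ȳ = ΣA·y / ΣA = 65.726 mm.
Transfer each piece to the horizontal axis through the centroid using Ī + A·d² with d = y − 65.726:
  vertical leg: d = 14.274 mm → contributes +2 991 467 mm⁴
  horizontal leg (remainder): d = -61.726 mm → contributes +1 129 364 mm⁴
Total I = 4 120 831 mm⁴.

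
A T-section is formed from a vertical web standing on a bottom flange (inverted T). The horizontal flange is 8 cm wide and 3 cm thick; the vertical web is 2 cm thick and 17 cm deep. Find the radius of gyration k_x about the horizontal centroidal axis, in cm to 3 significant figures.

k_x ≈ 6.22 cm

Treat the section as a set of non-overlapping primitives; coordinates are from the bounding-box lower-left.
Flange: 8 × 3, A = 24 cm², y = 1.5 cm, Ī = 18 cm⁴.
Web: 2 × 17, A = 34 cm², y = 11.5 cm, Ī = 818.83 cm⁴.
Centroid: ȳ = ΣA·y / ΣA = 7.3621 cm.
Transfer each piece to the horizontal centroidal axis using Ī + A·d² with d = y − 7.3621:
  flange: d = -5.8621 cm → contributes +842.73 cm⁴
  web: d = 4.1379 cm → contributes +1 401 cm⁴
Total I = 2243.7 cm⁴.
Radius of gyration: k = √(I/A) = √(2243.7 / 58) = 6.2197 cm.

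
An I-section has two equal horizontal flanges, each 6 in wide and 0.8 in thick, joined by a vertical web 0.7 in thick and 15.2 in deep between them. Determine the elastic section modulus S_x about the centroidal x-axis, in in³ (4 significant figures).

Decompose the section into non-overlapping parts with the origin at the bottom-left of its bounding rectangle.
Bottom flange: 6 × 0.8, A = 4.8 in², y = 0.4 in, Ī = 0.256 in⁴.
Web: 0.7 × 15.2, A = 10.64 in², y = 8.4 in, Ī = 204.855 in⁴.
Top flange: 6 × 0.8, A = 4.8 in², y = 16.4 in, Ī = 0.256 in⁴.
By symmetry the centroid is at mid-height, ȳ = 8.4 in.
Transfer each piece to the centroidal x-axis using Ī + A·d² with d = y − 8.4:
  bottom flange: d = -8 in → contributes +307.456 in⁴
  web: d = 0 in → contributes +204.855 in⁴
  top flange: d = 8 in → contributes +307.456 in⁴
Total I = 819.767 in⁴.
Extreme fibre distance c = 8.4 in; S = I/c = 97.5914 in³.

S_x ≈ 97.59 in³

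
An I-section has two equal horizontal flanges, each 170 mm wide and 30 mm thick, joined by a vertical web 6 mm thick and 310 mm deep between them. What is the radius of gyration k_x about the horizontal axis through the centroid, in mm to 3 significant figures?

Break the section into simple shapes (no overlaps), measuring from the bottom-left corner of the bounding box.
Bottom flange: 170 × 30, A = 5 100 mm², y = 15 mm, Ī = 382 500 mm⁴.
Web: 6 × 310, A = 1 860 mm², y = 185 mm, Ī = 14 895 500 mm⁴.
Top flange: 170 × 30, A = 5 100 mm², y = 355 mm, Ī = 382 500 mm⁴.
By symmetry the centroid is at mid-height, ȳ = 185 mm.
Transfer each piece to the horizontal axis through the centroid using Ī + A·d² with d = y − 185:
  bottom flange: d = -170 mm → contributes +147 772 500 mm⁴
  web: d = 0 mm → contributes +14 895 500 mm⁴
  top flange: d = 170 mm → contributes +147 772 500 mm⁴
Total I = 310 440 500 mm⁴.
Radius of gyration: k = √(I/A) = √(310 440 500 / 12 060) = 160.44 mm.

k_x ≈ 160 mm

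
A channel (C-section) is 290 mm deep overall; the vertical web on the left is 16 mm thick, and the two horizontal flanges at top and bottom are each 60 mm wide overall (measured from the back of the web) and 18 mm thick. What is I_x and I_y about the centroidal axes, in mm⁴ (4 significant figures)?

I_x ≈ 6.186 × 10⁷ mm⁴, I_y ≈ 1.417 × 10⁶ mm⁴

Split into non-overlapping primitives; take the origin at the lower-left of the bounding box.
Web: 16 × 290, A = 4 640 mm², y = 145 mm, Ī = 32 518 667 mm⁴.
Top flange (beyond web): 44 × 18, A = 792 mm², y = 281 mm, Ī = 21 384 mm⁴.
Bottom flange (beyond web): 44 × 18, A = 792 mm², y = 9 mm, Ī = 21 384 mm⁴.
By symmetry the centroid is at mid-height, ȳ = 145 mm.
Transfer each piece to the centroidal x-axis using Ī + A·d² with d = y − 145:
  web: d = 0 mm → contributes +32 518 667 mm⁴
  top flange (beyond web): d = 136 mm → contributes +14 670 216 mm⁴
  bottom flange (beyond web): d = -136 mm → contributes +14 670 216 mm⁴
Total I = 61 859 099 mm⁴.
For the y-axis: x̄ = 15.635 mm.
Repeating about the centroidal y-axis gives I_y = 1 417 325 mm⁴.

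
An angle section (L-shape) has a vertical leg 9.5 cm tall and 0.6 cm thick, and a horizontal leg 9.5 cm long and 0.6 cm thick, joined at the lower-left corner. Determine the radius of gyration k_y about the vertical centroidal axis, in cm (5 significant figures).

Split into non-overlapping primitives; take the origin at the lower-left of the bounding box.
Vertical leg: 0.6 × 9.5, A = 5.7 cm², x = 0.3 cm, Ī = 0.171 cm⁴.
Horizontal leg (remainder): 8.9 × 0.6, A = 5.34 cm², x = 5.05 cm, Ī = 35.24845 cm⁴.
Centroid: x̄ = ΣA·x / ΣA = 2.597554 cm.
Transfer each piece to the vertical centroidal axis using Ī + A·d² with d = x − 2.597554:
  vertical leg: d = -2.297554 cm → contributes +30.25991 cm⁴
  horizontal leg (remainder): d = 2.452446 cm → contributes +67.36582 cm⁴
Total I = 97.62573 cm⁴.
Radius of gyration: k = √(I/A) = √(97.62573 / 11.04) = 2.973703 cm.

k_y ≈ 2.9737 cm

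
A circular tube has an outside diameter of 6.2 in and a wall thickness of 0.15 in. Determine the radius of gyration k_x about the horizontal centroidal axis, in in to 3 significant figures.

k_x ≈ 2.14 in

Split into non-overlapping primitives; take the origin at the lower-left of the bounding box.
Outer circle: ⌀6.2, A = 30.191 in², y = 3.1 in, Ī = 72.533 in⁴.
Bore (subtracted): ⌀5.9, A = 27.34 in², y = 3.1 in, Ī = 59.481 in⁴.
By symmetry the centroid is at mid-height, ȳ = 3.1 in.
All pieces are centred on the horizontal centroidal axis, so I = ΣĪ (holes subtracted) = 13.052 in⁴.
Radius of gyration: k = √(I/A) = √(13.052 / 2.851) = 2.1397 in.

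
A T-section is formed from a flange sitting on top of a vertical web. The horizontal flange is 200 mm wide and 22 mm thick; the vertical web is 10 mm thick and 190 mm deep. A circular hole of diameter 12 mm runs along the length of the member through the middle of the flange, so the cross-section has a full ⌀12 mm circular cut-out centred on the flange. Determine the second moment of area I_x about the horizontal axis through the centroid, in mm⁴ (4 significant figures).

Decompose the section into non-overlapping parts with the origin at the bottom-left of its bounding rectangle.
Flange: 200 × 22, A = 4 400 mm², y = 201 mm, Ī = 177 467 mm⁴.
Web: 10 × 190, A = 1 900 mm², y = 95 mm, Ī = 5 715 833 mm⁴.
Hole (subtracted): ⌀12, A = 113.097 mm², y = 201 mm, Ī = 1017.88 mm⁴.
Centroid: ȳ = ΣA·y / ΣA = 168.447 mm.
Transfer each piece to the horizontal axis through the centroid using Ī + A·d² with d = y − 168.447:
  flange: d = 32.5526 mm → contributes +4 840 033 mm⁴
  web: d = -73.4474 mm → contributes +15 965 412 mm⁴
  hole: d = 32.5526 mm → contributes −120 864 mm⁴
Total I = 20 684 581 mm⁴.

I_x ≈ 2.068 × 10⁷ mm⁴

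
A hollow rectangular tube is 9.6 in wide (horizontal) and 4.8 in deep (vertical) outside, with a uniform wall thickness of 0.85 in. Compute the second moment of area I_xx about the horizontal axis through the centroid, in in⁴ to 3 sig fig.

Treat the section as a set of non-overlapping primitives; coordinates are from the bounding-box lower-left.
Outer rectangle: 9.6 × 4.8, A = 46.08 in², y = 2.4 in, Ī = 88.474 in⁴.
Inner void (subtracted): 7.9 × 3.1, A = 24.49 in², y = 2.4 in, Ī = 19.612 in⁴.
By symmetry the centroid is at mid-height, ȳ = 2.4 in.
All pieces are centred on the horizontal axis through the centroid, so I = ΣĪ (holes subtracted) = 68.861 in⁴.

I_xx ≈ 68.9 in⁴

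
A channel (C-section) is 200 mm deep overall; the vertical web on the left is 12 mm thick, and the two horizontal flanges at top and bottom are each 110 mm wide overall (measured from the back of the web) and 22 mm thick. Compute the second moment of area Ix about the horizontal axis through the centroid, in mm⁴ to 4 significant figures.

Ix ≈ 4.233 × 10⁷ mm⁴

Decompose the section into non-overlapping parts with the origin at the bottom-left of its bounding rectangle.
Web: 12 × 200, A = 2 400 mm², y = 100 mm, Ī = 8 000 000 mm⁴.
Top flange (beyond web): 98 × 22, A = 2 156 mm², y = 189 mm, Ī = 86958.7 mm⁴.
Bottom flange (beyond web): 98 × 22, A = 2 156 mm², y = 11 mm, Ī = 86958.7 mm⁴.
By symmetry the centroid is at mid-height, ȳ = 100 mm.
Transfer each piece to the horizontal axis through the centroid using Ī + A·d² with d = y − 100:
  web: d = 0 mm → contributes +8 000 000 mm⁴
  top flange (beyond web): d = 89 mm → contributes +17 164 635 mm⁴
  bottom flange (beyond web): d = -89 mm → contributes +17 164 635 mm⁴
Total I = 42 329 269 mm⁴.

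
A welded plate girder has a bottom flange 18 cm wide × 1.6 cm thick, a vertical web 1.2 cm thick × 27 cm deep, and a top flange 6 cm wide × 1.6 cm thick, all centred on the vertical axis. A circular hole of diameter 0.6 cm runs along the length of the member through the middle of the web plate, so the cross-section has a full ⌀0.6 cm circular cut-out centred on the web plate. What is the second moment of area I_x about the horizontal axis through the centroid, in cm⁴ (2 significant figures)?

Treat the section as a set of non-overlapping primitives; coordinates are from the bounding-box lower-left.
Bottom plate: 18 × 1.6, A = 28.8 cm², y = 0.8 cm, Ī = 6.144 cm⁴.
Web plate: 1.2 × 27, A = 32.4 cm², y = 15.1 cm, Ī = 1 968 cm⁴.
Top plate: 6 × 1.6, A = 9.6 cm², y = 29.4 cm, Ī = 2.048 cm⁴.
Hole (subtracted): ⌀0.6, A = 0.2827 cm², y = 15.1 cm, Ī = 0.006362 cm⁴.
Centroid: ȳ = ΣA·y / ΣA = 11.21 cm.
Transfer each piece to the horizontal axis through the centroid using Ī + A·d² with d = y − 11.21:
  bottom plate: d = -10.41 cm → contributes +3 125 cm⁴
  web plate: d = 3.894 cm → contributes +2 459 cm⁴
  top plate: d = 18.19 cm → contributes +3 180 cm⁴
  hole: d = 3.894 cm → contributes −4.293 cm⁴
Total I = 8 760 cm⁴.

I_x ≈ 8800 cm⁴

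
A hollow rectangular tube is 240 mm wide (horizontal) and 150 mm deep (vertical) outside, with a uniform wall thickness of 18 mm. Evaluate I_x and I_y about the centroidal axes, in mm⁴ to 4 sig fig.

I_x ≈ 4.231 × 10⁷ mm⁴, I_y ≈ 9.215 × 10⁷ mm⁴

Treat the section as a set of non-overlapping primitives; coordinates are from the bounding-box lower-left.
Outer rectangle: 240 × 150, A = 36 000 mm², y = 75 mm, Ī = 67 500 000 mm⁴.
Inner void (subtracted): 204 × 114, A = 23 256 mm², y = 75 mm, Ī = 25 186 248 mm⁴.
By symmetry the centroid is at mid-height, ȳ = 75 mm.
All pieces are centred on the centroidal x-axis, so I = ΣĪ (holes subtracted) = 42 313 752 mm⁴.
Repeating about the centroidal y-axis gives I_y = 92 148 192 mm⁴.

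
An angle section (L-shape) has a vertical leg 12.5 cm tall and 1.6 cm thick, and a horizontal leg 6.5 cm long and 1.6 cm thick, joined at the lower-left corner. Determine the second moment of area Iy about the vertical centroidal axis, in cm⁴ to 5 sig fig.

Iy ≈ 79.443 cm⁴

Split into non-overlapping primitives; take the origin at the lower-left of the bounding box.
Vertical leg: 1.6 × 12.5, A = 20 cm², x = 0.8 cm, Ī = 4.266667 cm⁴.
Horizontal leg (remainder): 4.9 × 1.6, A = 7.84 cm², x = 4.05 cm, Ī = 15.68653 cm⁴.
Centroid: x̄ = ΣA·x / ΣA = 1.71523 cm.
Transfer each piece to the vertical centroidal axis using Ī + A·d² with d = x − 1.71523:
  vertical leg: d = -0.9152299 cm → contributes +21.01958 cm⁴
  horizontal leg (remainder): d = 2.33477 cm → contributes +58.42356 cm⁴
Total I = 79.44314 cm⁴.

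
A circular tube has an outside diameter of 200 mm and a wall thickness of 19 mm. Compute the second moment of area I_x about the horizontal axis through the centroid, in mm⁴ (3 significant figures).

Decompose the section into non-overlapping parts with the origin at the bottom-left of its bounding rectangle.
Outer circle: ⌀200, A = 31 416 mm², y = 100 mm, Ī = 78 539 816 mm⁴.
Bore (subtracted): ⌀162, A = 20 612 mm², y = 100 mm, Ī = 33 808 816 mm⁴.
By symmetry the centroid is at mid-height, ȳ = 100 mm.
All pieces are centred on the horizontal axis through the centroid, so I = ΣĪ (holes subtracted) = 44 731 001 mm⁴.

I_x ≈ 4.47 × 10⁷ mm⁴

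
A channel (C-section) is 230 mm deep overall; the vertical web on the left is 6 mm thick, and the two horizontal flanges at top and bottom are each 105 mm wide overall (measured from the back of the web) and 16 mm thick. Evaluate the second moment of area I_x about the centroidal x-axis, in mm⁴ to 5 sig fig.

Split into non-overlapping primitives; take the origin at the lower-left of the bounding box.
Web: 6 × 230, A = 1 380 mm², y = 115 mm, Ī = 6 083 500 mm⁴.
Top flange (beyond web): 99 × 16, A = 1 584 mm², y = 222 mm, Ī = 33 792 mm⁴.
Bottom flange (beyond web): 99 × 16, A = 1 584 mm², y = 8 mm, Ī = 33 792 mm⁴.
By symmetry the centroid is at mid-height, ȳ = 115 mm.
Transfer each piece to the centroidal x-axis using Ī + A·d² with d = y − 115:
  web: d = 0 mm → contributes +6 083 500 mm⁴
  top flange (beyond web): d = 107 mm → contributes +18 169 008 mm⁴
  bottom flange (beyond web): d = -107 mm → contributes +18 169 008 mm⁴
Total I = 42 421 516 mm⁴.

I_x ≈ 4.2422 × 10⁷ mm⁴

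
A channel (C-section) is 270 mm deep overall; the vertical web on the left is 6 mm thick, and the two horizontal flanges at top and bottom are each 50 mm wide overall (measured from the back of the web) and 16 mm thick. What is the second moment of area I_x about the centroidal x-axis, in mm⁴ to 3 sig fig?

I_x ≈ 3.26 × 10⁷ mm⁴

Decompose the section into non-overlapping parts with the origin at the bottom-left of its bounding rectangle.
Web: 6 × 270, A = 1 620 mm², y = 135 mm, Ī = 9 841 500 mm⁴.
Top flange (beyond web): 44 × 16, A = 704 mm², y = 262 mm, Ī = 15 019 mm⁴.
Bottom flange (beyond web): 44 × 16, A = 704 mm², y = 8 mm, Ī = 15 019 mm⁴.
By symmetry the centroid is at mid-height, ȳ = 135 mm.
Transfer each piece to the centroidal x-axis using Ī + A·d² with d = y − 135:
  web: d = 0 mm → contributes +9 841 500 mm⁴
  top flange (beyond web): d = 127 mm → contributes +11 369 835 mm⁴
  bottom flange (beyond web): d = -127 mm → contributes +11 369 835 mm⁴
Total I = 32 581 169 mm⁴.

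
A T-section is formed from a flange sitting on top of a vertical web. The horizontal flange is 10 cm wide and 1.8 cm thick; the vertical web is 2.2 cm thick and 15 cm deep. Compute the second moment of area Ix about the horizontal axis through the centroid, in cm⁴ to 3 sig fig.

Ix ≈ 1450 cm⁴

Split into non-overlapping primitives; take the origin at the lower-left of the bounding box.
Flange: 10 × 1.8, A = 18 cm², y = 15.9 cm, Ī = 4.86 cm⁴.
Web: 2.2 × 15, A = 33 cm², y = 7.5 cm, Ī = 618.75 cm⁴.
Centroid: ȳ = ΣA·y / ΣA = 10.465 cm.
Transfer each piece to the horizontal axis through the centroid using Ī + A·d² with d = y − 10.465:
  flange: d = 5.4353 cm → contributes +536.62 cm⁴
  web: d = -2.9647 cm → contributes +908.8 cm⁴
Total I = 1445.4 cm⁴.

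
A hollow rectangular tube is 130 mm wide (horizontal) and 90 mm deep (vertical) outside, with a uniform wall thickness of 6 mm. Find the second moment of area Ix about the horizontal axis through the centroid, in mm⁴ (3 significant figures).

Decompose the section into non-overlapping parts with the origin at the bottom-left of its bounding rectangle.
Outer rectangle: 130 × 90, A = 11 700 mm², y = 45 mm, Ī = 7 897 500 mm⁴.
Inner void (subtracted): 118 × 78, A = 9 204 mm², y = 45 mm, Ī = 4 666 428 mm⁴.
By symmetry the centroid is at mid-height, ȳ = 45 mm.
All pieces are centred on the horizontal axis through the centroid, so I = ΣĪ (holes subtracted) = 3 231 072 mm⁴.

Ix ≈ 3.23 × 10⁶ mm⁴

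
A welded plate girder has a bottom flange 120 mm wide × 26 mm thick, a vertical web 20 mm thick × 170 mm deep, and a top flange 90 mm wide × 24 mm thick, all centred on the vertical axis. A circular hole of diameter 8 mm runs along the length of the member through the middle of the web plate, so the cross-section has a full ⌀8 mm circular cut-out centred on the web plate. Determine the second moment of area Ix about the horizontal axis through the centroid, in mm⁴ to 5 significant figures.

Split into non-overlapping primitives; take the origin at the lower-left of the bounding box.
Bottom plate: 120 × 26, A = 3 120 mm², y = 13 mm, Ī = 175 760 mm⁴.
Web plate: 20 × 170, A = 3 400 mm², y = 111 mm, Ī = 8 188 333 mm⁴.
Top plate: 90 × 24, A = 2 160 mm², y = 208 mm, Ī = 103 680 mm⁴.
Hole (subtracted): ⌀8, A = 50.26548 mm², y = 111 mm, Ī = 201.0619 mm⁴.
Centroid: ȳ = ΣA·y / ΣA = 99.84786 mm.
Transfer each piece to the horizontal axis through the centroid using Ī + A·d² with d = y − 99.84786:
  bottom plate: d = -86.84786 mm → contributes +23 708 519 mm⁴
  web plate: d = 11.15214 mm → contributes +8 611 192 mm⁴
  top plate: d = 108.1521 mm → contributes +25 368 952 mm⁴
  hole: d = 11.15214 mm → contributes −6452.59 mm⁴
Total I = 57 682 210 mm⁴.

Ix ≈ 5.7682 × 10⁷ mm⁴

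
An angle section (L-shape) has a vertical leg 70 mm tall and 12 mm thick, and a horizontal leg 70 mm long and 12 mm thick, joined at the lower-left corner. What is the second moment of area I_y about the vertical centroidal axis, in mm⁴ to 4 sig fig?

Split into non-overlapping primitives; take the origin at the lower-left of the bounding box.
Vertical leg: 12 × 70, A = 840 mm², x = 6 mm, Ī = 10 080 mm⁴.
Horizontal leg (remainder): 58 × 12, A = 696 mm², x = 41 mm, Ī = 195 112 mm⁴.
Centroid: x̄ = ΣA·x / ΣA = 21.8594 mm.
Transfer each piece to the vertical centroidal axis using Ī + A·d² with d = x − 21.8594:
  vertical leg: d = -15.8594 mm → contributes +221 357 mm⁴
  horizontal leg (remainder): d = 19.1406 mm → contributes +450 101 mm⁴
Total I = 671 458 mm⁴.

I_y ≈ 6.715 × 10⁵ mm⁴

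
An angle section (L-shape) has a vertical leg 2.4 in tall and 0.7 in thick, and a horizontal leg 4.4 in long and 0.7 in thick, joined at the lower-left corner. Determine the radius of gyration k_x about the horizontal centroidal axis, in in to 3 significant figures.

k_x ≈ 0.621 in

Split into non-overlapping primitives; take the origin at the lower-left of the bounding box.
Vertical leg: 0.7 × 2.4, A = 1.68 in², y = 1.2 in, Ī = 0.8064 in⁴.
Horizontal leg (remainder): 3.7 × 0.7, A = 2.59 in², y = 0.35 in, Ī = 0.10576 in⁴.
Centroid: ȳ = ΣA·y / ΣA = 0.68443 in.
Transfer each piece to the horizontal centroidal axis using Ī + A·d² with d = y − 0.68443:
  vertical leg: d = 0.51557 in → contributes +1.253 in⁴
  horizontal leg (remainder): d = -0.33443 in → contributes +0.39543 in⁴
Total I = 1.6484 in⁴.
Radius of gyration: k = √(I/A) = √(1.6484 / 4.27) = 0.62132 in.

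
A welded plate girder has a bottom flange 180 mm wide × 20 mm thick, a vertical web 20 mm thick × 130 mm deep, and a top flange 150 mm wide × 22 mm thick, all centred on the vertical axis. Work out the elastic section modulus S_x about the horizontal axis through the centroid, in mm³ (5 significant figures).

S_x ≈ 4.8513 × 10⁵ mm³

Split into non-overlapping primitives; take the origin at the lower-left of the bounding box.
Bottom plate: 180 × 20, A = 3 600 mm², y = 10 mm, Ī = 120 000 mm⁴.
Web plate: 20 × 130, A = 2 600 mm², y = 85 mm, Ī = 3 661 667 mm⁴.
Top plate: 150 × 22, A = 3 300 mm², y = 161 mm, Ī = 133 100 mm⁴.
Centroid: ȳ = ΣA·y / ΣA = 82.97895 mm.
Transfer each piece to the horizontal axis through the centroid using Ī + A·d² with d = y − 82.97895:
  bottom plate: d = -72.97895 mm → contributes +19 293 336 mm⁴
  web plate: d = 2.021053 mm → contributes +3 672 287 mm⁴
  top plate: d = 78.02105 mm → contributes +20 221 139 mm⁴
Total I = 43 186 762 mm⁴.
Extreme fibre distance c = 89.02105 mm; S = I/c = 485129.8 mm³.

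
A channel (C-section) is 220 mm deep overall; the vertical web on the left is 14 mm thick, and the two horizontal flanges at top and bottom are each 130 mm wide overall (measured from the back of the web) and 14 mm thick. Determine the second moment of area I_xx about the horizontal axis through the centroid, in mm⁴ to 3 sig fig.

I_xx ≈ 4.69 × 10⁷ mm⁴

Treat the section as a set of non-overlapping primitives; coordinates are from the bounding-box lower-left.
Web: 14 × 220, A = 3 080 mm², y = 110 mm, Ī = 12 422 667 mm⁴.
Top flange (beyond web): 116 × 14, A = 1 624 mm², y = 213 mm, Ī = 26 525 mm⁴.
Bottom flange (beyond web): 116 × 14, A = 1 624 mm², y = 7 mm, Ī = 26 525 mm⁴.
By symmetry the centroid is at mid-height, ȳ = 110 mm.
Transfer each piece to the horizontal axis through the centroid using Ī + A·d² with d = y − 110:
  web: d = 0 mm → contributes +12 422 667 mm⁴
  top flange (beyond web): d = 103 mm → contributes +17 255 541 mm⁴
  bottom flange (beyond web): d = -103 mm → contributes +17 255 541 mm⁴
Total I = 46 933 749 mm⁴.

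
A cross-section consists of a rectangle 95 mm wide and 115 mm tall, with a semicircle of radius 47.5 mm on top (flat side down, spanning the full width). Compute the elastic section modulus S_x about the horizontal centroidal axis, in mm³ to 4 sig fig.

Break the section into simple shapes (no overlaps), measuring from the bottom-left corner of the bounding box.
Rectangular body: 95 × 115, A = 10 925 mm², y = 57.5 mm, Ī = 12 040 260 mm⁴.
Semicircular cap: semicircle r = 47.5, A = 3544.11 mm², y = 135.16 mm, Ī = 558 736 mm⁴.
Centroid: ȳ = ΣA·y / ΣA = 76.5222 mm.
Transfer each piece to the horizontal centroidal axis using Ī + A·d² with d = y − 76.5222:
  rectangular body: d = -19.0222 mm → contributes +15 993 404 mm⁴
  semicircular cap: d = 58.6374 mm → contributes +12 744 618 mm⁴
Total I = 28 738 023 mm⁴.
Extreme fibre distance c = 85.9778 mm; S = I/c = 334 249 mm³.

S_x ≈ 3.342 × 10⁵ mm³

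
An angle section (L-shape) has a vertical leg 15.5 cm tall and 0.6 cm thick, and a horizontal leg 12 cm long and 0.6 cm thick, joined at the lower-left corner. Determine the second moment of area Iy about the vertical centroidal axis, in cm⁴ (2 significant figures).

Iy ≈ 220 cm⁴

Decompose the section into non-overlapping parts with the origin at the bottom-left of its bounding rectangle.
Vertical leg: 0.6 × 15.5, A = 9.3 cm², x = 0.3 cm, Ī = 0.279 cm⁴.
Horizontal leg (remainder): 11.4 × 0.6, A = 6.84 cm², x = 6.3 cm, Ī = 74.08 cm⁴.
Centroid: x̄ = ΣA·x / ΣA = 2.843 cm.
Transfer each piece to the vertical centroidal axis using Ī + A·d² with d = x − 2.843:
  vertical leg: d = -2.543 cm → contributes +60.41 cm⁴
  horizontal leg (remainder): d = 3.457 cm → contributes +155.8 cm⁴
Total I = 216.2 cm⁴.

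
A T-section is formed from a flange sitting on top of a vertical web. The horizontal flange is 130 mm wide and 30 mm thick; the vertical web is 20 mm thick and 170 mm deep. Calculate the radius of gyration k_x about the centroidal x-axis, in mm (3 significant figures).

k_x ≈ 60.4 mm

Decompose the section into non-overlapping parts with the origin at the bottom-left of its bounding rectangle.
Flange: 130 × 30, A = 3 900 mm², y = 185 mm, Ī = 292 500 mm⁴.
Web: 20 × 170, A = 3 400 mm², y = 85 mm, Ī = 8 188 333 mm⁴.
Centroid: ȳ = ΣA·y / ΣA = 138.42 mm.
Transfer each piece to the centroidal x-axis using Ī + A·d² with d = y − 138.42:
  flange: d = 46.575 mm → contributes +8 752 624 mm⁴
  web: d = -53.425 mm → contributes +17 892 593 mm⁴
Total I = 26 645 217 mm⁴.
Radius of gyration: k = √(I/A) = √(26 645 217 / 7 300) = 60.415 mm.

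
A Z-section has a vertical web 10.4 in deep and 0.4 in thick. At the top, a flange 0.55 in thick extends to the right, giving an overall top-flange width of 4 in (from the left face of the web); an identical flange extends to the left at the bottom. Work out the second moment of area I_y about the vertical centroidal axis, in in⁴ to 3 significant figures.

I_y ≈ 20.2 in⁴

Break the section into simple shapes (no overlaps), measuring from the bottom-left corner of the bounding box.
Web: 0.4 × 10.4, A = 4.16 in², x = 3.8 in, Ī = 0.055467 in⁴.
Top flange (beyond web): 3.6 × 0.55, A = 1.98 in², x = 5.8 in, Ī = 2.1384 in⁴.
Bottom flange (beyond web): 3.6 × 0.55, A = 1.98 in², x = 1.8 in, Ī = 2.1384 in⁴.
Centroid: x̄ = ΣA·x / ΣA = 3.8 in.
Transfer each piece to the vertical centroidal axis using Ī + A·d² with d = x − 3.8:
  web: d = 0 in → contributes +0.055467 in⁴
  top flange (beyond web): d = 2 in → contributes +10.058 in⁴
  bottom flange (beyond web): d = -2 in → contributes +10.058 in⁴
Total I = 20.172 in⁴.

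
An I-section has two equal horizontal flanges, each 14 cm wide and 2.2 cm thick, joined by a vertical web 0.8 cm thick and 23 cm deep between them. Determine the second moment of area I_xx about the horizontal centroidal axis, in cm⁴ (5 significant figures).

Decompose the section into non-overlapping parts with the origin at the bottom-left of its bounding rectangle.
Bottom flange: 14 × 2.2, A = 30.8 cm², y = 1.1 cm, Ī = 12.42267 cm⁴.
Web: 0.8 × 23, A = 18.4 cm², y = 13.7 cm, Ī = 811.1333 cm⁴.
Top flange: 14 × 2.2, A = 30.8 cm², y = 26.3 cm, Ī = 12.42267 cm⁴.
By symmetry the centroid is at mid-height, ȳ = 13.7 cm.
Transfer each piece to the horizontal centroidal axis using Ī + A·d² with d = y − 13.7:
  bottom flange: d = -12.6 cm → contributes +4902.231 cm⁴
  web: d = 0 cm → contributes +811.1333 cm⁴
  top flange: d = 12.6 cm → contributes +4902.231 cm⁴
Total I = 10615.59 cm⁴.

I_xx ≈ 1.0616 × 10⁴ cm⁴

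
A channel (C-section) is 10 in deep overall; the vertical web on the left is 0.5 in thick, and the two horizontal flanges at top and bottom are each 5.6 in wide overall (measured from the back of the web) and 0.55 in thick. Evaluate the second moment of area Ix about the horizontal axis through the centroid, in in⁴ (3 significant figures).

Break the section into simple shapes (no overlaps), measuring from the bottom-left corner of the bounding box.
Web: 0.5 × 10, A = 5 in², y = 5 in, Ī = 41.667 in⁴.
Top flange (beyond web): 5.1 × 0.55, A = 2.805 in², y = 9.725 in, Ī = 0.070709 in⁴.
Bottom flange (beyond web): 5.1 × 0.55, A = 2.805 in², y = 0.275 in, Ī = 0.070709 in⁴.
By symmetry the centroid is at mid-height, ȳ = 5 in.
Transfer each piece to the horizontal axis through the centroid using Ī + A·d² with d = y − 5:
  web: d = 0 in → contributes +41.667 in⁴
  top flange (beyond web): d = 4.725 in → contributes +62.694 in⁴
  bottom flange (beyond web): d = -4.725 in → contributes +62.694 in⁴
Total I = 167.05 in⁴.

Ix ≈ 167 in⁴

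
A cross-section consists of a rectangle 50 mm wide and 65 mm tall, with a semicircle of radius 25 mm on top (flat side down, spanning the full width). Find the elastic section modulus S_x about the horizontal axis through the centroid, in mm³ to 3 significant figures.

S_x ≈ 5.45 × 10⁴ mm³

Break the section into simple shapes (no overlaps), measuring from the bottom-left corner of the bounding box.
Rectangular body: 50 × 65, A = 3 250 mm², y = 32.5 mm, Ī = 1 144 271 mm⁴.
Semicircular cap: semicircle r = 25, A = 981.75 mm², y = 75.61 mm, Ī = 42 874 mm⁴.
Centroid: ȳ = ΣA·y / ΣA = 42.501 mm.
Transfer each piece to the horizontal axis through the centroid using Ī + A·d² with d = y − 42.501:
  rectangular body: d = -10.001 mm → contributes +1 469 363 mm⁴
  semicircular cap: d = 33.109 mm → contributes +1 119 066 mm⁴
Total I = 2 588 429 mm⁴.
Extreme fibre distance c = 47.499 mm; S = I/c = 54 495 mm³.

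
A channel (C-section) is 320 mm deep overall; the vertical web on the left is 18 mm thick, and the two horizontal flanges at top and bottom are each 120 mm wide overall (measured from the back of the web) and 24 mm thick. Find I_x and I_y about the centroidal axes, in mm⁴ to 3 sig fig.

Split into non-overlapping primitives; take the origin at the lower-left of the bounding box.
Web: 18 × 320, A = 5 760 mm², y = 160 mm, Ī = 49 152 000 mm⁴.
Top flange (beyond web): 102 × 24, A = 2 448 mm², y = 308 mm, Ī = 117 504 mm⁴.
Bottom flange (beyond web): 102 × 24, A = 2 448 mm², y = 12 mm, Ī = 117 504 mm⁴.
By symmetry the centroid is at mid-height, ȳ = 160 mm.
Transfer each piece to the centroidal x-axis using Ī + A·d² with d = y − 160:
  web: d = 0 mm → contributes +49 152 000 mm⁴
  top flange (beyond web): d = 148 mm → contributes +53 738 496 mm⁴
  bottom flange (beyond web): d = -148 mm → contributes +53 738 496 mm⁴
Total I = 156 628 992 mm⁴.
For the y-axis: x̄ = 36.568 mm.
Repeating about the centroidal y-axis gives I_y = 13 927 703 mm⁴.

I_x ≈ 1.57 × 10⁸ mm⁴, I_y ≈ 1.39 × 10⁷ mm⁴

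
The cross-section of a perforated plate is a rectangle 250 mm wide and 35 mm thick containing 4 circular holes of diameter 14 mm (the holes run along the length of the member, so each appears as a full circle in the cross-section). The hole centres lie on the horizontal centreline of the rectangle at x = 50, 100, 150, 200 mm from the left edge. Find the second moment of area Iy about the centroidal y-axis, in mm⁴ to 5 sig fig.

Iy ≈ 4.3641 × 10⁷ mm⁴

Decompose the section into non-overlapping parts with the origin at the bottom-left of its bounding rectangle.
Plate: 250 × 35, A = 8 750 mm², x = 125 mm, Ī = 45 572 917 mm⁴.
Hole 1 (subtracted): ⌀14, A = 153.938 mm², x = 50 mm, Ī = 1885.741 mm⁴.
Hole 2 (subtracted): ⌀14, A = 153.938 mm², x = 100 mm, Ī = 1885.741 mm⁴.
Hole 3 (subtracted): ⌀14, A = 153.938 mm², x = 150 mm, Ī = 1885.741 mm⁴.
Hole 4 (subtracted): ⌀14, A = 153.938 mm², x = 200 mm, Ī = 1885.741 mm⁴.
By symmetry the centroid is at mid-width, x̄ = 125 mm.
Transfer each piece to the centroidal y-axis using Ī + A·d² with d = x − 125:
  plate: d = 0 mm → contributes +45 572 917 mm⁴
  hole 1: d = -75 mm → contributes −867787.2 mm⁴
  hole 2: d = -25 mm → contributes −98097.02 mm⁴
  hole 3: d = 25 mm → contributes −98097.02 mm⁴
  hole 4: d = 75 mm → contributes −867787.2 mm⁴
Total I = 43 641 148 mm⁴.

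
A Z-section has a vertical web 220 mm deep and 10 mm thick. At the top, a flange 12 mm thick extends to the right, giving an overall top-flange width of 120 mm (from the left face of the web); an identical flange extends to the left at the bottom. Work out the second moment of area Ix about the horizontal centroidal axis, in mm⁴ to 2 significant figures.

Decompose the section into non-overlapping parts with the origin at the bottom-left of its bounding rectangle.
Web: 10 × 220, A = 2 200 mm², y = 110 mm, Ī = 8 873 333 mm⁴.
Top flange (beyond web): 110 × 12, A = 1 320 mm², y = 214 mm, Ī = 15 840 mm⁴.
Bottom flange (beyond web): 110 × 12, A = 1 320 mm², y = 6 mm, Ī = 15 840 mm⁴.
Centroid: ȳ = ΣA·y / ΣA = 110 mm.
Transfer each piece to the horizontal centroidal axis using Ī + A·d² with d = y − 110:
  web: d = 0 mm → contributes +8 873 333 mm⁴
  top flange (beyond web): d = 104 mm → contributes +14 292 960 mm⁴
  bottom flange (beyond web): d = -104 mm → contributes +14 292 960 mm⁴
Total I = 37 459 253 mm⁴.

Ix ≈ 3.7 × 10⁷ mm⁴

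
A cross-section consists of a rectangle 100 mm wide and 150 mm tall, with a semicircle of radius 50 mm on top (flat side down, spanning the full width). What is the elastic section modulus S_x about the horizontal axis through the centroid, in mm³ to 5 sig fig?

S_x ≈ 5.4862 × 10⁵ mm³

Decompose the section into non-overlapping parts with the origin at the bottom-left of its bounding rectangle.
Rectangular body: 100 × 150, A = 15 000 mm², y = 75 mm, Ī = 28 125 000 mm⁴.
Semicircular cap: semicircle r = 50, A = 3926.991 mm², y = 171.2207 mm, Ī = 685 981 mm⁴.
Centroid: ȳ = ΣA·y / ΣA = 94.96396 mm.
Transfer each piece to the horizontal axis through the centroid using Ī + A·d² with d = y − 94.96396:
  rectangular body: d = -19.96396 mm → contributes +34 103 394 mm⁴
  semicircular cap: d = 76.2567 mm → contributes +23 521 764 mm⁴
Total I = 57 625 159 mm⁴.
Extreme fibre distance c = 105.036 mm; S = I/c = 548622.7 mm³.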